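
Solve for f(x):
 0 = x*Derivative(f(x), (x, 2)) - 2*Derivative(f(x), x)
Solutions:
 f(x) = C1 + C2*x^3


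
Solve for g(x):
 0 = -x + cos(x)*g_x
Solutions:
 g(x) = C1 + Integral(x/cos(x), x)


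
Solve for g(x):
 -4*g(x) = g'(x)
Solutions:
 g(x) = C1*exp(-4*x)


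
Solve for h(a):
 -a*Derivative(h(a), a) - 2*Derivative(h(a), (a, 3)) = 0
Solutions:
 h(a) = C1 + Integral(C2*airyai(-2^(2/3)*a/2) + C3*airybi(-2^(2/3)*a/2), a)


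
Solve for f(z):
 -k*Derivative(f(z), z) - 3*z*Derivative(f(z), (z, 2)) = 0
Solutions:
 f(z) = C1 + z^(1 - re(k)/3)*(C2*sin(log(z)*Abs(im(k))/3) + C3*cos(log(z)*im(k)/3))


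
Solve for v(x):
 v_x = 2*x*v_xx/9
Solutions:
 v(x) = C1 + C2*x^(11/2)


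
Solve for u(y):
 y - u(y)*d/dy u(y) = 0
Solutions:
 u(y) = -sqrt(C1 + y^2)
 u(y) = sqrt(C1 + y^2)


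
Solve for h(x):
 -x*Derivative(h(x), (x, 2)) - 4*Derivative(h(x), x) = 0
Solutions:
 h(x) = C1 + C2/x^3


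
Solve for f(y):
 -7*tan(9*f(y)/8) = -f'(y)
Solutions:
 f(y) = -8*asin(C1*exp(63*y/8))/9 + 8*pi/9
 f(y) = 8*asin(C1*exp(63*y/8))/9


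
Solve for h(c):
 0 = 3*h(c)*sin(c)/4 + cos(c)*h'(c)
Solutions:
 h(c) = C1*cos(c)^(3/4)


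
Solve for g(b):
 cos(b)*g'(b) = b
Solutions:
 g(b) = C1 + Integral(b/cos(b), b)


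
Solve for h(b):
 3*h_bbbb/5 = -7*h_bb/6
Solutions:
 h(b) = C1 + C2*b + C3*sin(sqrt(70)*b/6) + C4*cos(sqrt(70)*b/6)


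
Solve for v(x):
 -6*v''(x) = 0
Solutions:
 v(x) = C1 + C2*x


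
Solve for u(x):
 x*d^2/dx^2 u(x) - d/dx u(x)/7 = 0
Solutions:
 u(x) = C1 + C2*x^(8/7)


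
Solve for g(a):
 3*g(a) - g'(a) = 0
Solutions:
 g(a) = C1*exp(3*a)


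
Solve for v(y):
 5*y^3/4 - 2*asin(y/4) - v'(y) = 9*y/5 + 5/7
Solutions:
 v(y) = C1 + 5*y^4/16 - 9*y^2/10 - 2*y*asin(y/4) - 5*y/7 - 2*sqrt(16 - y^2)


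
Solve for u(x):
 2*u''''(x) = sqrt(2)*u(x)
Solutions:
 u(x) = C1*exp(-2^(7/8)*x/2) + C2*exp(2^(7/8)*x/2) + C3*sin(2^(7/8)*x/2) + C4*cos(2^(7/8)*x/2)


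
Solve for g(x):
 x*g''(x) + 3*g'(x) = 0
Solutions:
 g(x) = C1 + C2/x^2


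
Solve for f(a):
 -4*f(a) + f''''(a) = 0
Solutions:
 f(a) = C1*exp(-sqrt(2)*a) + C2*exp(sqrt(2)*a) + C3*sin(sqrt(2)*a) + C4*cos(sqrt(2)*a)


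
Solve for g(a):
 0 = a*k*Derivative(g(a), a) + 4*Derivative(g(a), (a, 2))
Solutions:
 g(a) = Piecewise((-sqrt(2)*sqrt(pi)*C1*erf(sqrt(2)*a*sqrt(k)/4)/sqrt(k) - C2, (k > 0) | (k < 0)), (-C1*a - C2, True))


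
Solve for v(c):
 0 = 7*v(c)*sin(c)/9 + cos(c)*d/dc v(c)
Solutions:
 v(c) = C1*cos(c)^(7/9)


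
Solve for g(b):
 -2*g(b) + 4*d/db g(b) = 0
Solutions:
 g(b) = C1*exp(b/2)


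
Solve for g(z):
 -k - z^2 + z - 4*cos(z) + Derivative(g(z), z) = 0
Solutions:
 g(z) = C1 + k*z + z^3/3 - z^2/2 + 4*sin(z)


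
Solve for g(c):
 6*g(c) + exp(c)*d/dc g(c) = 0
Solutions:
 g(c) = C1*exp(6*exp(-c))


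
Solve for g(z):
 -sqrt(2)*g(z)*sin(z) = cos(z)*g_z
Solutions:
 g(z) = C1*cos(z)^(sqrt(2))


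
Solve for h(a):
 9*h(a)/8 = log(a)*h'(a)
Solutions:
 h(a) = C1*exp(9*li(a)/8)


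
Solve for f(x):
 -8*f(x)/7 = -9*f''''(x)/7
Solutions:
 f(x) = C1*exp(-2^(3/4)*sqrt(3)*x/3) + C2*exp(2^(3/4)*sqrt(3)*x/3) + C3*sin(2^(3/4)*sqrt(3)*x/3) + C4*cos(2^(3/4)*sqrt(3)*x/3)


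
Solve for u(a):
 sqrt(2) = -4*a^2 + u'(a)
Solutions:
 u(a) = C1 + 4*a^3/3 + sqrt(2)*a


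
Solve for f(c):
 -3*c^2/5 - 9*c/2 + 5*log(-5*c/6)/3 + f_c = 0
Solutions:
 f(c) = C1 + c^3/5 + 9*c^2/4 - 5*c*log(-c)/3 + 5*c*(-log(5) + 1 + log(6))/3


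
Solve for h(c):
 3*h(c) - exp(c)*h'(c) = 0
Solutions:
 h(c) = C1*exp(-3*exp(-c))


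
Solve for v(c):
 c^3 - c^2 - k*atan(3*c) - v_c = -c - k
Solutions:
 v(c) = C1 + c^4/4 - c^3/3 + c^2/2 + c*k - k*(c*atan(3*c) - log(9*c^2 + 1)/6)


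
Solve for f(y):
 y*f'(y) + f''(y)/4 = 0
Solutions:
 f(y) = C1 + C2*erf(sqrt(2)*y)


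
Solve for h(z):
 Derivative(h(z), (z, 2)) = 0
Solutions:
 h(z) = C1 + C2*z


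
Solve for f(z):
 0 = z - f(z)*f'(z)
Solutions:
 f(z) = -sqrt(C1 + z^2)
 f(z) = sqrt(C1 + z^2)


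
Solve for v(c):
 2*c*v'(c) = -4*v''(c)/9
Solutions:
 v(c) = C1 + C2*erf(3*c/2)


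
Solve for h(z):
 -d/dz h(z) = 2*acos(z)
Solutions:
 h(z) = C1 - 2*z*acos(z) + 2*sqrt(1 - z^2)


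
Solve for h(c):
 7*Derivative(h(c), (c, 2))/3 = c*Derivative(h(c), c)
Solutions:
 h(c) = C1 + C2*erfi(sqrt(42)*c/14)


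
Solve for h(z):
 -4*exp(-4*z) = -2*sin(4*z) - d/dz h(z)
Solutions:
 h(z) = C1 + cos(4*z)/2 - exp(-4*z)


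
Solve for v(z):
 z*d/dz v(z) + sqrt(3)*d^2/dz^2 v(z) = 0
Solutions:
 v(z) = C1 + C2*erf(sqrt(2)*3^(3/4)*z/6)


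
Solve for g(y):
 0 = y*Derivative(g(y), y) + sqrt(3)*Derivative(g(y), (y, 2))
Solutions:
 g(y) = C1 + C2*erf(sqrt(2)*3^(3/4)*y/6)


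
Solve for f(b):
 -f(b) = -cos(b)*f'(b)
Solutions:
 f(b) = C1*sqrt(sin(b) + 1)/sqrt(sin(b) - 1)


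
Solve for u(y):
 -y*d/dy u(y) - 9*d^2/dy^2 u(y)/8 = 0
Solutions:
 u(y) = C1 + C2*erf(2*y/3)


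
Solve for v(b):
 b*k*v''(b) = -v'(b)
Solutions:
 v(b) = C1 + b^(((re(k) - 1)*re(k) + im(k)^2)/(re(k)^2 + im(k)^2))*(C2*sin(log(b)*Abs(im(k))/(re(k)^2 + im(k)^2)) + C3*cos(log(b)*im(k)/(re(k)^2 + im(k)^2)))


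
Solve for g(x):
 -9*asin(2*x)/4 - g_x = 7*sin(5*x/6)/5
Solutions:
 g(x) = C1 - 9*x*asin(2*x)/4 - 9*sqrt(1 - 4*x^2)/8 + 42*cos(5*x/6)/25


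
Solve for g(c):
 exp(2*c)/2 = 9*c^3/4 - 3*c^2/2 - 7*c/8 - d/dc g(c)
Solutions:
 g(c) = C1 + 9*c^4/16 - c^3/2 - 7*c^2/16 - exp(2*c)/4


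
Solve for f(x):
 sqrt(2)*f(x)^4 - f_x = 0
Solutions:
 f(x) = (-1/(C1 + 3*sqrt(2)*x))^(1/3)
 f(x) = (-1/(C1 + sqrt(2)*x))^(1/3)*(-3^(2/3) - 3*3^(1/6)*I)/6
 f(x) = (-1/(C1 + sqrt(2)*x))^(1/3)*(-3^(2/3) + 3*3^(1/6)*I)/6


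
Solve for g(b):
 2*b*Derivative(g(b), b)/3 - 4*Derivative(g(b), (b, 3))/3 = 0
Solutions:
 g(b) = C1 + Integral(C2*airyai(2^(2/3)*b/2) + C3*airybi(2^(2/3)*b/2), b)


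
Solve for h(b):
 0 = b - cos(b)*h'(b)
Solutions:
 h(b) = C1 + Integral(b/cos(b), b)


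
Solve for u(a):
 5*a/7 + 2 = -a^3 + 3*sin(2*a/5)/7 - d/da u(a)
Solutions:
 u(a) = C1 - a^4/4 - 5*a^2/14 - 2*a - 15*cos(2*a/5)/14


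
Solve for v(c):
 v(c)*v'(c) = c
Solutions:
 v(c) = -sqrt(C1 + c^2)
 v(c) = sqrt(C1 + c^2)


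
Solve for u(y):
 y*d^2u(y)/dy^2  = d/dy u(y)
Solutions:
 u(y) = C1 + C2*y^2


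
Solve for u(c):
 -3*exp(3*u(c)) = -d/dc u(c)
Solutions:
 u(c) = log(-1/(C1 + 9*c))/3
 u(c) = log((-1/(C1 + 3*c))^(1/3)*(-3^(2/3) - 3*3^(1/6)*I)/6)
 u(c) = log((-1/(C1 + 3*c))^(1/3)*(-3^(2/3) + 3*3^(1/6)*I)/6)


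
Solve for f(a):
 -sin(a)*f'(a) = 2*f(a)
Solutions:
 f(a) = C1*(cos(a) + 1)/(cos(a) - 1)


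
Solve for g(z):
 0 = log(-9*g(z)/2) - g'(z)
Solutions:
 -Integral(1/(log(-_y) - log(2) + 2*log(3)), (_y, g(z))) = C1 - z


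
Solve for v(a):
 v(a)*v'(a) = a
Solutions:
 v(a) = -sqrt(C1 + a^2)
 v(a) = sqrt(C1 + a^2)


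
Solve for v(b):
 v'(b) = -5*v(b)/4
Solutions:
 v(b) = C1*exp(-5*b/4)


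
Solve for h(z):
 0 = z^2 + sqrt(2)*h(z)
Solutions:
 h(z) = -sqrt(2)*z^2/2


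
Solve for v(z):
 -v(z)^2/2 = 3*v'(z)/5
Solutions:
 v(z) = 6/(C1 + 5*z)


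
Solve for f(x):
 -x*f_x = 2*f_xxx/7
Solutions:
 f(x) = C1 + Integral(C2*airyai(-2^(2/3)*7^(1/3)*x/2) + C3*airybi(-2^(2/3)*7^(1/3)*x/2), x)


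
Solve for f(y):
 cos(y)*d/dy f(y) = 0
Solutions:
 f(y) = C1


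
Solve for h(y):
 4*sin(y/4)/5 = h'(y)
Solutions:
 h(y) = C1 - 16*cos(y/4)/5


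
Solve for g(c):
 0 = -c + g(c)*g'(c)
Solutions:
 g(c) = -sqrt(C1 + c^2)
 g(c) = sqrt(C1 + c^2)


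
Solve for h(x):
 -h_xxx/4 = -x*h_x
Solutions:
 h(x) = C1 + Integral(C2*airyai(2^(2/3)*x) + C3*airybi(2^(2/3)*x), x)


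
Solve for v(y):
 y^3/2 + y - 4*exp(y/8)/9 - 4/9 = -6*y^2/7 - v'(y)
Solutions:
 v(y) = C1 - y^4/8 - 2*y^3/7 - y^2/2 + 4*y/9 + 32*exp(y/8)/9


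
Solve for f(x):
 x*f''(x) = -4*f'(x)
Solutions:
 f(x) = C1 + C2/x^3


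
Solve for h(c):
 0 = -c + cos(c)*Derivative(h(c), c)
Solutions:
 h(c) = C1 + Integral(c/cos(c), c)


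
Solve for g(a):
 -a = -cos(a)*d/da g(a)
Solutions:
 g(a) = C1 + Integral(a/cos(a), a)


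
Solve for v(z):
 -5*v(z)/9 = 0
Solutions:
 v(z) = 0


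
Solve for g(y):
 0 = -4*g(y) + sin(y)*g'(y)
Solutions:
 g(y) = C1*(cos(y)^2 - 2*cos(y) + 1)/(cos(y)^2 + 2*cos(y) + 1)


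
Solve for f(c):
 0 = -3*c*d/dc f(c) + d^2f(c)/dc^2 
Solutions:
 f(c) = C1 + C2*erfi(sqrt(6)*c/2)


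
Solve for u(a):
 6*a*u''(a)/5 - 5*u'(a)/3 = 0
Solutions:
 u(a) = C1 + C2*a^(43/18)


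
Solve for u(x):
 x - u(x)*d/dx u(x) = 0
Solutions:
 u(x) = -sqrt(C1 + x^2)
 u(x) = sqrt(C1 + x^2)


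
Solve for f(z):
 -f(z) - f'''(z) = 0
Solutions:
 f(z) = C3*exp(-z) + (C1*sin(sqrt(3)*z/2) + C2*cos(sqrt(3)*z/2))*exp(z/2)


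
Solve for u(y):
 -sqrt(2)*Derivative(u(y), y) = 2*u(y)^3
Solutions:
 u(y) = -sqrt(2)*sqrt(-1/(C1 - sqrt(2)*y))/2
 u(y) = sqrt(2)*sqrt(-1/(C1 - sqrt(2)*y))/2


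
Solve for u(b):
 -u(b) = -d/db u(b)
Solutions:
 u(b) = C1*exp(b)


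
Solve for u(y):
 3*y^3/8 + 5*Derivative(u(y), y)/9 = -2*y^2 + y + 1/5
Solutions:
 u(y) = C1 - 27*y^4/160 - 6*y^3/5 + 9*y^2/10 + 9*y/25


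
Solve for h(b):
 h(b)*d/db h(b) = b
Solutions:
 h(b) = -sqrt(C1 + b^2)
 h(b) = sqrt(C1 + b^2)


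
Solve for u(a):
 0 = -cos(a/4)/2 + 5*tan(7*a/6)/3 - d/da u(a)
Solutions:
 u(a) = C1 - 10*log(cos(7*a/6))/7 - 2*sin(a/4)


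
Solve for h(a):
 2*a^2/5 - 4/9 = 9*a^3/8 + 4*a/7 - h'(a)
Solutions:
 h(a) = C1 + 9*a^4/32 - 2*a^3/15 + 2*a^2/7 + 4*a/9


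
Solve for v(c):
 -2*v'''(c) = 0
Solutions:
 v(c) = C1 + C2*c + C3*c^2


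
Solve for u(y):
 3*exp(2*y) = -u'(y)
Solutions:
 u(y) = C1 - 3*exp(2*y)/2


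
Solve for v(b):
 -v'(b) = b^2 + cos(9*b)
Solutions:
 v(b) = C1 - b^3/3 - sin(9*b)/9


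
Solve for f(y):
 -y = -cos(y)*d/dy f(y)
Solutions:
 f(y) = C1 + Integral(y/cos(y), y)


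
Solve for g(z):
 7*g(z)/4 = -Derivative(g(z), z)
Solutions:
 g(z) = C1*exp(-7*z/4)


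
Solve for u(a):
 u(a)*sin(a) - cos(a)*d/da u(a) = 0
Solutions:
 u(a) = C1/cos(a)


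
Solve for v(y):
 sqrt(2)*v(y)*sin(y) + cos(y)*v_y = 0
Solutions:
 v(y) = C1*cos(y)^(sqrt(2))


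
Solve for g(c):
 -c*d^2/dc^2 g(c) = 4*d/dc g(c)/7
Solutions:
 g(c) = C1 + C2*c^(3/7)


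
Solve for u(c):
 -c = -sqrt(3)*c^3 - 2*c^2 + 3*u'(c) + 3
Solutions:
 u(c) = C1 + sqrt(3)*c^4/12 + 2*c^3/9 - c^2/6 - c


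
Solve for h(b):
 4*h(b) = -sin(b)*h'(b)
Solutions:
 h(b) = C1*(cos(b)^2 + 2*cos(b) + 1)/(cos(b)^2 - 2*cos(b) + 1)


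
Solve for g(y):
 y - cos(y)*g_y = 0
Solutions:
 g(y) = C1 + Integral(y/cos(y), y)


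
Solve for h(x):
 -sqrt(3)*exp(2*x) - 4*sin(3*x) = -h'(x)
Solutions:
 h(x) = C1 + sqrt(3)*exp(2*x)/2 - 4*cos(3*x)/3


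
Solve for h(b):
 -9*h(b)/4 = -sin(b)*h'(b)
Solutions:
 h(b) = C1*(cos(b) - 1)^(9/8)/(cos(b) + 1)^(9/8)


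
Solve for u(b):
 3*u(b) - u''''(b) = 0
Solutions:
 u(b) = C1*exp(-3^(1/4)*b) + C2*exp(3^(1/4)*b) + C3*sin(3^(1/4)*b) + C4*cos(3^(1/4)*b)


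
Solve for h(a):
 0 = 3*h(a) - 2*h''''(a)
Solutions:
 h(a) = C1*exp(-2^(3/4)*3^(1/4)*a/2) + C2*exp(2^(3/4)*3^(1/4)*a/2) + C3*sin(2^(3/4)*3^(1/4)*a/2) + C4*cos(2^(3/4)*3^(1/4)*a/2)


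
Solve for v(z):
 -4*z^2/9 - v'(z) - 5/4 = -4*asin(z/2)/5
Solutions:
 v(z) = C1 - 4*z^3/27 + 4*z*asin(z/2)/5 - 5*z/4 + 4*sqrt(4 - z^2)/5


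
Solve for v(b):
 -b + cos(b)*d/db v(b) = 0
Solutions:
 v(b) = C1 + Integral(b/cos(b), b)


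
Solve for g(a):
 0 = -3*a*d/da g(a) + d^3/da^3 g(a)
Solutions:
 g(a) = C1 + Integral(C2*airyai(3^(1/3)*a) + C3*airybi(3^(1/3)*a), a)


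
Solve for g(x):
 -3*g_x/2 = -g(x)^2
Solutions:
 g(x) = -3/(C1 + 2*x)


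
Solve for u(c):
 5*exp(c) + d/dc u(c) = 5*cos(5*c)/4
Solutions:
 u(c) = C1 - 5*exp(c) + sin(5*c)/4


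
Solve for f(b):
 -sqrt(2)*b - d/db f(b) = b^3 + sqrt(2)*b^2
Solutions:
 f(b) = C1 - b^4/4 - sqrt(2)*b^3/3 - sqrt(2)*b^2/2


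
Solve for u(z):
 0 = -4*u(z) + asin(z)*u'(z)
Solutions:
 u(z) = C1*exp(4*Integral(1/asin(z), z))


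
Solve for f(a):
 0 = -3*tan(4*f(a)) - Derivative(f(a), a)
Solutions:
 f(a) = -asin(C1*exp(-12*a))/4 + pi/4
 f(a) = asin(C1*exp(-12*a))/4


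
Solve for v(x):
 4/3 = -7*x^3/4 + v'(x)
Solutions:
 v(x) = C1 + 7*x^4/16 + 4*x/3


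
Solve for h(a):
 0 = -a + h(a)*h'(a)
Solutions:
 h(a) = -sqrt(C1 + a^2)
 h(a) = sqrt(C1 + a^2)


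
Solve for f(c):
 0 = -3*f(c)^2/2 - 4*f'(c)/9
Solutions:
 f(c) = 8/(C1 + 27*c)


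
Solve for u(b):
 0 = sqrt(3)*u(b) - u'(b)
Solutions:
 u(b) = C1*exp(sqrt(3)*b)


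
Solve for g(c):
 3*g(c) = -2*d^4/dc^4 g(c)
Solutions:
 g(c) = (C1*sin(6^(1/4)*c/2) + C2*cos(6^(1/4)*c/2))*exp(-6^(1/4)*c/2) + (C3*sin(6^(1/4)*c/2) + C4*cos(6^(1/4)*c/2))*exp(6^(1/4)*c/2)


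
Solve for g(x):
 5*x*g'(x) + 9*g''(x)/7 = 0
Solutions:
 g(x) = C1 + C2*erf(sqrt(70)*x/6)


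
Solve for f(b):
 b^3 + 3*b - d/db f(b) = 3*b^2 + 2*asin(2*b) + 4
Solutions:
 f(b) = C1 + b^4/4 - b^3 + 3*b^2/2 - 2*b*asin(2*b) - 4*b - sqrt(1 - 4*b^2)


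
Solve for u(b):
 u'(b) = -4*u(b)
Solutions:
 u(b) = C1*exp(-4*b)


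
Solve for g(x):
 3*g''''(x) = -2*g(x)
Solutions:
 g(x) = (C1*sin(6^(3/4)*x/6) + C2*cos(6^(3/4)*x/6))*exp(-6^(3/4)*x/6) + (C3*sin(6^(3/4)*x/6) + C4*cos(6^(3/4)*x/6))*exp(6^(3/4)*x/6)


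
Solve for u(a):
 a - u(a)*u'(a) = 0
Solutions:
 u(a) = -sqrt(C1 + a^2)
 u(a) = sqrt(C1 + a^2)


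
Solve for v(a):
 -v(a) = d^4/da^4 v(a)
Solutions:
 v(a) = (C1*sin(sqrt(2)*a/2) + C2*cos(sqrt(2)*a/2))*exp(-sqrt(2)*a/2) + (C3*sin(sqrt(2)*a/2) + C4*cos(sqrt(2)*a/2))*exp(sqrt(2)*a/2)


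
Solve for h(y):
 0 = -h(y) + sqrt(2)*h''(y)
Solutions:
 h(y) = C1*exp(-2^(3/4)*y/2) + C2*exp(2^(3/4)*y/2)


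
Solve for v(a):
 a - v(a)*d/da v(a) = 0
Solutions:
 v(a) = -sqrt(C1 + a^2)
 v(a) = sqrt(C1 + a^2)


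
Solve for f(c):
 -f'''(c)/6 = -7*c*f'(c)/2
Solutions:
 f(c) = C1 + Integral(C2*airyai(21^(1/3)*c) + C3*airybi(21^(1/3)*c), c)


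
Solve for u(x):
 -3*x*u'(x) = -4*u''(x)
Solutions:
 u(x) = C1 + C2*erfi(sqrt(6)*x/4)


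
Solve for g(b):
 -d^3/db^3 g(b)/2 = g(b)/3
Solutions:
 g(b) = C3*exp(-2^(1/3)*3^(2/3)*b/3) + (C1*sin(2^(1/3)*3^(1/6)*b/2) + C2*cos(2^(1/3)*3^(1/6)*b/2))*exp(2^(1/3)*3^(2/3)*b/6)


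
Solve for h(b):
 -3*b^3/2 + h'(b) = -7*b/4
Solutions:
 h(b) = C1 + 3*b^4/8 - 7*b^2/8


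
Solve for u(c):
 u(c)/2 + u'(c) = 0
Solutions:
 u(c) = C1*exp(-c/2)


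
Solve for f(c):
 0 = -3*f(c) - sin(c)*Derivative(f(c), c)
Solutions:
 f(c) = C1*(cos(c) + 1)^(3/2)/(cos(c) - 1)^(3/2)


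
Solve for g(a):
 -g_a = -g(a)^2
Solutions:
 g(a) = -1/(C1 + a)


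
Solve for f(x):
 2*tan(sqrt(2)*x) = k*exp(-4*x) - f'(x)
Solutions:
 f(x) = C1 - k*exp(-4*x)/4 - sqrt(2)*log(tan(sqrt(2)*x)^2 + 1)/2


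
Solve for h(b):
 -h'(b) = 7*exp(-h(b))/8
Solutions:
 h(b) = log(C1 - 7*b/8)


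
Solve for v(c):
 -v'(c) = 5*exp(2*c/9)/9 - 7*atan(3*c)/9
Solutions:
 v(c) = C1 + 7*c*atan(3*c)/9 - 5*exp(2*c/9)/2 - 7*log(9*c^2 + 1)/54


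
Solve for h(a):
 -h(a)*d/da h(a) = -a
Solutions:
 h(a) = -sqrt(C1 + a^2)
 h(a) = sqrt(C1 + a^2)


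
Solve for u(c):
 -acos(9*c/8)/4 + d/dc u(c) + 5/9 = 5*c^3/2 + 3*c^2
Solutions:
 u(c) = C1 + 5*c^4/8 + c^3 + c*acos(9*c/8)/4 - 5*c/9 - sqrt(64 - 81*c^2)/36


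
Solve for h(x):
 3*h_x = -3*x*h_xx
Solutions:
 h(x) = C1 + C2*log(x)


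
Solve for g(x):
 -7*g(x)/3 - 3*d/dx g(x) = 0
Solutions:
 g(x) = C1*exp(-7*x/9)


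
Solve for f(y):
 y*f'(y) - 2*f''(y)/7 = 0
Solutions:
 f(y) = C1 + C2*erfi(sqrt(7)*y/2)


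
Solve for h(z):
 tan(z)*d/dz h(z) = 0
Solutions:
 h(z) = C1


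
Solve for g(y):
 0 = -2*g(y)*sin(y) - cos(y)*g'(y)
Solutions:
 g(y) = C1*cos(y)^2


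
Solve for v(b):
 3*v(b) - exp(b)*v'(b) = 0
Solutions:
 v(b) = C1*exp(-3*exp(-b))


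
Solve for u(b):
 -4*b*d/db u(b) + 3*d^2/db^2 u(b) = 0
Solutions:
 u(b) = C1 + C2*erfi(sqrt(6)*b/3)


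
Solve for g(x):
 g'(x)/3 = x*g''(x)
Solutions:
 g(x) = C1 + C2*x^(4/3)


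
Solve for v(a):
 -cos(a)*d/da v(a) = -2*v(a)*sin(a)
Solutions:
 v(a) = C1/cos(a)^2


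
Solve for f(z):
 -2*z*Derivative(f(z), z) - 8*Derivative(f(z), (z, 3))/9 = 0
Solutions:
 f(z) = C1 + Integral(C2*airyai(-2^(1/3)*3^(2/3)*z/2) + C3*airybi(-2^(1/3)*3^(2/3)*z/2), z)


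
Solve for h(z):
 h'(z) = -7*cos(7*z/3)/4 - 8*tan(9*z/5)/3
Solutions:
 h(z) = C1 + 40*log(cos(9*z/5))/27 - 3*sin(7*z/3)/4


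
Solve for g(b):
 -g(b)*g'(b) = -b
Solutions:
 g(b) = -sqrt(C1 + b^2)
 g(b) = sqrt(C1 + b^2)


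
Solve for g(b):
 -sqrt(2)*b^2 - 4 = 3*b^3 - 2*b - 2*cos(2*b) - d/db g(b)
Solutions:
 g(b) = C1 + 3*b^4/4 + sqrt(2)*b^3/3 - b^2 + 4*b - sin(2*b)


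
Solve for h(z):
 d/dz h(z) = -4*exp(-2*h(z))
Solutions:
 h(z) = log(-sqrt(C1 - 8*z))
 h(z) = log(C1 - 8*z)/2


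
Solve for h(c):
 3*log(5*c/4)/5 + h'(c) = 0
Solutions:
 h(c) = C1 - 3*c*log(c)/5 - 3*c*log(5)/5 + 3*c/5 + 6*c*log(2)/5


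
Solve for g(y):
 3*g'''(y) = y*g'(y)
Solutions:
 g(y) = C1 + Integral(C2*airyai(3^(2/3)*y/3) + C3*airybi(3^(2/3)*y/3), y)


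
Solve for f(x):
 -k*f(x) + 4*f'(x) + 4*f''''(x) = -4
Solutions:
 f(x) = C1*exp(x*Piecewise((-sqrt(-(-1)^(1/3))/2 + sqrt((-1)^(1/3) + 2/sqrt(-(-1)^(1/3)))/2, Eq(k, 0)), (-sqrt(-k/(6*(sqrt(k^3/1728 + 1/256) + 1/16)^(1/3)) + 2*(sqrt(k^3/1728 + 1/256) + 1/16)^(1/3))/2 + sqrt(k/(6*(sqrt(k^3/1728 + 1/256) + 1/16)^(1/3)) - 2*(sqrt(k^3/1728 + 1/256) + 1/16)^(1/3) + 2/sqrt(-k/(6*(sqrt(k^3/1728 + 1/256) + 1/16)^(1/3)) + 2*(sqrt(k^3/1728 + 1/256) + 1/16)^(1/3)))/2, True))) + C2*exp(x*Piecewise((sqrt(-(-1)^(1/3))/2 - sqrt(-2/sqrt(-(-1)^(1/3)) + (-1)^(1/3))/2, Eq(k, 0)), (sqrt(-k/(6*(sqrt(k^3/1728 + 1/256) + 1/16)^(1/3)) + 2*(sqrt(k^3/1728 + 1/256) + 1/16)^(1/3))/2 - sqrt(k/(6*(sqrt(k^3/1728 + 1/256) + 1/16)^(1/3)) - 2*(sqrt(k^3/1728 + 1/256) + 1/16)^(1/3) - 2/sqrt(-k/(6*(sqrt(k^3/1728 + 1/256) + 1/16)^(1/3)) + 2*(sqrt(k^3/1728 + 1/256) + 1/16)^(1/3)))/2, True))) + C3*exp(x*Piecewise((sqrt(-(-1)^(1/3))/2 + sqrt(-2/sqrt(-(-1)^(1/3)) + (-1)^(1/3))/2, Eq(k, 0)), (sqrt(-k/(6*(sqrt(k^3/1728 + 1/256) + 1/16)^(1/3)) + 2*(sqrt(k^3/1728 + 1/256) + 1/16)^(1/3))/2 + sqrt(k/(6*(sqrt(k^3/1728 + 1/256) + 1/16)^(1/3)) - 2*(sqrt(k^3/1728 + 1/256) + 1/16)^(1/3) - 2/sqrt(-k/(6*(sqrt(k^3/1728 + 1/256) + 1/16)^(1/3)) + 2*(sqrt(k^3/1728 + 1/256) + 1/16)^(1/3)))/2, True))) + C4*exp(x*Piecewise((-sqrt((-1)^(1/3) + 2/sqrt(-(-1)^(1/3)))/2 - sqrt(-(-1)^(1/3))/2, Eq(k, 0)), (-sqrt(-k/(6*(sqrt(k^3/1728 + 1/256) + 1/16)^(1/3)) + 2*(sqrt(k^3/1728 + 1/256) + 1/16)^(1/3))/2 - sqrt(k/(6*(sqrt(k^3/1728 + 1/256) + 1/16)^(1/3)) - 2*(sqrt(k^3/1728 + 1/256) + 1/16)^(1/3) + 2/sqrt(-k/(6*(sqrt(k^3/1728 + 1/256) + 1/16)^(1/3)) + 2*(sqrt(k^3/1728 + 1/256) + 1/16)^(1/3)))/2, True))) + 4/k


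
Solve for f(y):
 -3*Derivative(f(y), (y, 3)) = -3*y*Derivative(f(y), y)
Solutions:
 f(y) = C1 + Integral(C2*airyai(y) + C3*airybi(y), y)


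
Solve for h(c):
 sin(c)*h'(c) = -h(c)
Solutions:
 h(c) = C1*sqrt(cos(c) + 1)/sqrt(cos(c) - 1)


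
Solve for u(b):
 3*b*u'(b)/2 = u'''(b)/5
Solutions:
 u(b) = C1 + Integral(C2*airyai(15^(1/3)*2^(2/3)*b/2) + C3*airybi(15^(1/3)*2^(2/3)*b/2), b)


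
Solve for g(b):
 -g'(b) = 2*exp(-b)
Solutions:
 g(b) = C1 + 2*exp(-b)


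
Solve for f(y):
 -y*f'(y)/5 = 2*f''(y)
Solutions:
 f(y) = C1 + C2*erf(sqrt(5)*y/10)


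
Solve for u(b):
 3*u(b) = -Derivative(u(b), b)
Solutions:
 u(b) = C1*exp(-3*b)


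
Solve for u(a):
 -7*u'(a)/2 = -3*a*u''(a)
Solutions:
 u(a) = C1 + C2*a^(13/6)


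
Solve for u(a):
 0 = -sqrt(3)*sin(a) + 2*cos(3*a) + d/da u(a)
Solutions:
 u(a) = C1 - 2*sin(3*a)/3 - sqrt(3)*cos(a)


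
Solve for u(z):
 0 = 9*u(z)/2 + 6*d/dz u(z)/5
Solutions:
 u(z) = C1*exp(-15*z/4)


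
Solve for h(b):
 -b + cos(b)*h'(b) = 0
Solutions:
 h(b) = C1 + Integral(b/cos(b), b)


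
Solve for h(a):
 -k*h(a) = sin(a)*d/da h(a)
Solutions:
 h(a) = C1*exp(k*(-log(cos(a) - 1) + log(cos(a) + 1))/2)


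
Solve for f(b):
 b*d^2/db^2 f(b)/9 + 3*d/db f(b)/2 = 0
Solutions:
 f(b) = C1 + C2/b^(25/2)


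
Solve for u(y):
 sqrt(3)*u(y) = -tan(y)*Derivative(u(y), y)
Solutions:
 u(y) = C1/sin(y)^(sqrt(3))


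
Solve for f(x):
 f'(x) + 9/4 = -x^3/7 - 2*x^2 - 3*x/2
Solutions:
 f(x) = C1 - x^4/28 - 2*x^3/3 - 3*x^2/4 - 9*x/4


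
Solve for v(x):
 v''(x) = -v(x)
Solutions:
 v(x) = C1*sin(x) + C2*cos(x)


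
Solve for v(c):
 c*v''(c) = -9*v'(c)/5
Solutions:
 v(c) = C1 + C2/c^(4/5)


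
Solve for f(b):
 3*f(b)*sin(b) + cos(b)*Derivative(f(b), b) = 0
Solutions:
 f(b) = C1*cos(b)^3


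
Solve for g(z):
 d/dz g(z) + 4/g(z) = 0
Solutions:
 g(z) = -sqrt(C1 - 8*z)
 g(z) = sqrt(C1 - 8*z)


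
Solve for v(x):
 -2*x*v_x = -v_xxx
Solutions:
 v(x) = C1 + Integral(C2*airyai(2^(1/3)*x) + C3*airybi(2^(1/3)*x), x)


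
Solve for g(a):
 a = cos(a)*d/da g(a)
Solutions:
 g(a) = C1 + Integral(a/cos(a), a)


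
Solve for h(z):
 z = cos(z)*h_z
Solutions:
 h(z) = C1 + Integral(z/cos(z), z)


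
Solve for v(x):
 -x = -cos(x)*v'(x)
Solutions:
 v(x) = C1 + Integral(x/cos(x), x)


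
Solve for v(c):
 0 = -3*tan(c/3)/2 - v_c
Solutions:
 v(c) = C1 + 9*log(cos(c/3))/2


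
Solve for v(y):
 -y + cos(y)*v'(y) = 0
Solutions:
 v(y) = C1 + Integral(y/cos(y), y)


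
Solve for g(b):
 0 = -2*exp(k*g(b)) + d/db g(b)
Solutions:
 g(b) = Piecewise((log(-1/(C1*k + 2*b*k))/k, Ne(k, 0)), (nan, True))
 g(b) = Piecewise((C1 + 2*b, Eq(k, 0)), (nan, True))


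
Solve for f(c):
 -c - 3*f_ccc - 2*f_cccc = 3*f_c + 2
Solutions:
 f(c) = C1 + C2*exp(c*(-2 + (4*sqrt(3) + 7)^(-1/3) + (4*sqrt(3) + 7)^(1/3))/4)*sin(sqrt(3)*c*(-(4*sqrt(3) + 7)^(1/3) + (4*sqrt(3) + 7)^(-1/3))/4) + C3*exp(c*(-2 + (4*sqrt(3) + 7)^(-1/3) + (4*sqrt(3) + 7)^(1/3))/4)*cos(sqrt(3)*c*(-(4*sqrt(3) + 7)^(1/3) + (4*sqrt(3) + 7)^(-1/3))/4) + C4*exp(-c*((4*sqrt(3) + 7)^(-1/3) + 1 + (4*sqrt(3) + 7)^(1/3))/2) - c^2/6 - 2*c/3


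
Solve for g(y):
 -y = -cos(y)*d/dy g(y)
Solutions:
 g(y) = C1 + Integral(y/cos(y), y)


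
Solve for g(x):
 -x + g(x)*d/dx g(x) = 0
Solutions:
 g(x) = -sqrt(C1 + x^2)
 g(x) = sqrt(C1 + x^2)


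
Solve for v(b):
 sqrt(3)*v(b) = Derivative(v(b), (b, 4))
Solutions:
 v(b) = C1*exp(-3^(1/8)*b) + C2*exp(3^(1/8)*b) + C3*sin(3^(1/8)*b) + C4*cos(3^(1/8)*b)


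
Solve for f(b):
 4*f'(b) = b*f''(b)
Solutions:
 f(b) = C1 + C2*b^5


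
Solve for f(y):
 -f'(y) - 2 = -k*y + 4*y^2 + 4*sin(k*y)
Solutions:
 f(y) = C1 + k*y^2/2 - 4*y^3/3 - 2*y + 4*cos(k*y)/k


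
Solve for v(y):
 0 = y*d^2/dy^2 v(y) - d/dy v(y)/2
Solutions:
 v(y) = C1 + C2*y^(3/2)


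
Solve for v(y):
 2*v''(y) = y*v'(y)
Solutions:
 v(y) = C1 + C2*erfi(y/2)


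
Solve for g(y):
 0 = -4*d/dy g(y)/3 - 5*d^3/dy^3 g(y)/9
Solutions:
 g(y) = C1 + C2*sin(2*sqrt(15)*y/5) + C3*cos(2*sqrt(15)*y/5)


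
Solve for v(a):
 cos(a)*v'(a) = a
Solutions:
 v(a) = C1 + Integral(a/cos(a), a)


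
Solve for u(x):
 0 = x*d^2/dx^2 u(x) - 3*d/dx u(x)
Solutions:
 u(x) = C1 + C2*x^4


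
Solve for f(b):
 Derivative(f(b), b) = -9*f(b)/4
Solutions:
 f(b) = C1*exp(-9*b/4)


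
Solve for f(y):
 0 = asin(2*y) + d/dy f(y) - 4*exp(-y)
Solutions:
 f(y) = C1 - y*asin(2*y) - sqrt(1 - 4*y^2)/2 - 4*exp(-y)


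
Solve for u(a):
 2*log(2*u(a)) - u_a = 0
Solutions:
 -Integral(1/(log(_y) + log(2)), (_y, u(a)))/2 = C1 - a


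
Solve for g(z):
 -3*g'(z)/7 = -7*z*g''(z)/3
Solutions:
 g(z) = C1 + C2*z^(58/49)


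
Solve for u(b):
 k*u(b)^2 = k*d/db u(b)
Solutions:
 u(b) = -1/(C1 + b)


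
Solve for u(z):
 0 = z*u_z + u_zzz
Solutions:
 u(z) = C1 + Integral(C2*airyai(-z) + C3*airybi(-z), z)


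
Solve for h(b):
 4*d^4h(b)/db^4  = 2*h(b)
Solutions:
 h(b) = C1*exp(-2^(3/4)*b/2) + C2*exp(2^(3/4)*b/2) + C3*sin(2^(3/4)*b/2) + C4*cos(2^(3/4)*b/2)


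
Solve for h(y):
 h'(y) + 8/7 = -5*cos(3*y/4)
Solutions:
 h(y) = C1 - 8*y/7 - 20*sin(3*y/4)/3


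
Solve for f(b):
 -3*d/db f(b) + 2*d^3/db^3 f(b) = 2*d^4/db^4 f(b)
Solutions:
 f(b) = C1 + C2*exp(b*(2*2^(2/3)/(9*sqrt(73) + 77)^(1/3) + 4 + 2^(1/3)*(9*sqrt(73) + 77)^(1/3))/12)*sin(2^(1/3)*sqrt(3)*b*(-(9*sqrt(73) + 77)^(1/3) + 2*2^(1/3)/(9*sqrt(73) + 77)^(1/3))/12) + C3*exp(b*(2*2^(2/3)/(9*sqrt(73) + 77)^(1/3) + 4 + 2^(1/3)*(9*sqrt(73) + 77)^(1/3))/12)*cos(2^(1/3)*sqrt(3)*b*(-(9*sqrt(73) + 77)^(1/3) + 2*2^(1/3)/(9*sqrt(73) + 77)^(1/3))/12) + C4*exp(b*(-2^(1/3)*(9*sqrt(73) + 77)^(1/3) - 2*2^(2/3)/(9*sqrt(73) + 77)^(1/3) + 2)/6)


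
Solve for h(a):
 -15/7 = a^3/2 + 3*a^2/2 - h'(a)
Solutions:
 h(a) = C1 + a^4/8 + a^3/2 + 15*a/7


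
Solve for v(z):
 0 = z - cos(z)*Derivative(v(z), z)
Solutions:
 v(z) = C1 + Integral(z/cos(z), z)


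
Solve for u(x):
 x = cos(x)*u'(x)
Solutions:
 u(x) = C1 + Integral(x/cos(x), x)


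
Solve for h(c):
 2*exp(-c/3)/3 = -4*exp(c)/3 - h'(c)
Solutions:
 h(c) = C1 - 4*exp(c)/3 + 2*exp(-c/3)


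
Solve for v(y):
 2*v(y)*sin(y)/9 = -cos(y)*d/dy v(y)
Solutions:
 v(y) = C1*cos(y)^(2/9)


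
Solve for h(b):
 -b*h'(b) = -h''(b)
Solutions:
 h(b) = C1 + C2*erfi(sqrt(2)*b/2)


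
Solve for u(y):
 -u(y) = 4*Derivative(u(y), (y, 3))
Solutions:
 u(y) = C3*exp(-2^(1/3)*y/2) + (C1*sin(2^(1/3)*sqrt(3)*y/4) + C2*cos(2^(1/3)*sqrt(3)*y/4))*exp(2^(1/3)*y/4)


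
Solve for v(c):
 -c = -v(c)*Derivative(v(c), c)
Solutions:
 v(c) = -sqrt(C1 + c^2)
 v(c) = sqrt(C1 + c^2)


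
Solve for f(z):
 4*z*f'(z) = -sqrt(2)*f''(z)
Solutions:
 f(z) = C1 + C2*erf(2^(1/4)*z)


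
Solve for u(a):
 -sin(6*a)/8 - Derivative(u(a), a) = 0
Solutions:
 u(a) = C1 + cos(6*a)/48


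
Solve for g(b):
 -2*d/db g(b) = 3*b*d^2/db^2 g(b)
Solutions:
 g(b) = C1 + C2*b^(1/3)


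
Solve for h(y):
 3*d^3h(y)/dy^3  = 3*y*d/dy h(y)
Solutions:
 h(y) = C1 + Integral(C2*airyai(y) + C3*airybi(y), y)


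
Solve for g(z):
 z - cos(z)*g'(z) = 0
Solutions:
 g(z) = C1 + Integral(z/cos(z), z)


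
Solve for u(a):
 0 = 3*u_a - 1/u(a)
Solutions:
 u(a) = -sqrt(C1 + 6*a)/3
 u(a) = sqrt(C1 + 6*a)/3


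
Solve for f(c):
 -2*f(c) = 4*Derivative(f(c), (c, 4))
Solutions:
 f(c) = (C1*sin(2^(1/4)*c/2) + C2*cos(2^(1/4)*c/2))*exp(-2^(1/4)*c/2) + (C3*sin(2^(1/4)*c/2) + C4*cos(2^(1/4)*c/2))*exp(2^(1/4)*c/2)


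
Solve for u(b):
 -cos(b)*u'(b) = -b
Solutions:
 u(b) = C1 + Integral(b/cos(b), b)


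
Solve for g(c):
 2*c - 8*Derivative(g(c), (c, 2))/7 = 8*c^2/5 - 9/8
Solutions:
 g(c) = C1 + C2*c - 7*c^4/60 + 7*c^3/24 + 63*c^2/128


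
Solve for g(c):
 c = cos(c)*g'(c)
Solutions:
 g(c) = C1 + Integral(c/cos(c), c)


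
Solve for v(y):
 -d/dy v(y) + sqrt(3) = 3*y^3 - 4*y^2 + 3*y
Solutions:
 v(y) = C1 - 3*y^4/4 + 4*y^3/3 - 3*y^2/2 + sqrt(3)*y


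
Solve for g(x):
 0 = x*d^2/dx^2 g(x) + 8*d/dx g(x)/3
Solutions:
 g(x) = C1 + C2/x^(5/3)


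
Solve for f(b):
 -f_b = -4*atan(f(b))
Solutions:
 Integral(1/atan(_y), (_y, f(b))) = C1 + 4*b


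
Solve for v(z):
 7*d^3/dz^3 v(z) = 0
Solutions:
 v(z) = C1 + C2*z + C3*z^2


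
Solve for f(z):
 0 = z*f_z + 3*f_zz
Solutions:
 f(z) = C1 + C2*erf(sqrt(6)*z/6)


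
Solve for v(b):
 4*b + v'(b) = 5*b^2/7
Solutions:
 v(b) = C1 + 5*b^3/21 - 2*b^2


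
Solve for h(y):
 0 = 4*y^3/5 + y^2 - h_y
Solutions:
 h(y) = C1 + y^4/5 + y^3/3


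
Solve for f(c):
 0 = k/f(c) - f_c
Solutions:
 f(c) = -sqrt(C1 + 2*c*k)
 f(c) = sqrt(C1 + 2*c*k)


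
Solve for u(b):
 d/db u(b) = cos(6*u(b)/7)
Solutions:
 -b - 7*log(sin(6*u(b)/7) - 1)/12 + 7*log(sin(6*u(b)/7) + 1)/12 = C1


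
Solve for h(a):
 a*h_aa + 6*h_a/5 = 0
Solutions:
 h(a) = C1 + C2/a^(1/5)


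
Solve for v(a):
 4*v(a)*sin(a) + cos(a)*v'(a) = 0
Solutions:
 v(a) = C1*cos(a)^4


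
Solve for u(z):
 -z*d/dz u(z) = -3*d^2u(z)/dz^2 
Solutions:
 u(z) = C1 + C2*erfi(sqrt(6)*z/6)


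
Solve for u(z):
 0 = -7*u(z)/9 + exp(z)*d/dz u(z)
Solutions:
 u(z) = C1*exp(-7*exp(-z)/9)


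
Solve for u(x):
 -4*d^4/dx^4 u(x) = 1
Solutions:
 u(x) = C1 + C2*x + C3*x^2 + C4*x^3 - x^4/96


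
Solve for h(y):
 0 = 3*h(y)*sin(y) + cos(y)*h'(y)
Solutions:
 h(y) = C1*cos(y)^3


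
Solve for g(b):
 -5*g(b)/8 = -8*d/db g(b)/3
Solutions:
 g(b) = C1*exp(15*b/64)


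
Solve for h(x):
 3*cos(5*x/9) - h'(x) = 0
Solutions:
 h(x) = C1 + 27*sin(5*x/9)/5


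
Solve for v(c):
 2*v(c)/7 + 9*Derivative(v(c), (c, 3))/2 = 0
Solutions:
 v(c) = C3*exp(c*(-147^(1/3)*2^(2/3) + 3*14^(2/3)*3^(1/3))/84)*sin(14^(2/3)*3^(5/6)*c/42) + C4*exp(c*(-147^(1/3)*2^(2/3) + 3*14^(2/3)*3^(1/3))/84)*cos(14^(2/3)*3^(5/6)*c/42) + C5*exp(-c*(147^(1/3)*2^(2/3) + 3*14^(2/3)*3^(1/3))/84) + (C1*sin(14^(2/3)*3^(5/6)*c/42) + C2*cos(14^(2/3)*3^(5/6)*c/42))*exp(147^(1/3)*2^(2/3)*c/42)


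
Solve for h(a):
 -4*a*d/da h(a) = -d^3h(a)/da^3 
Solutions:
 h(a) = C1 + Integral(C2*airyai(2^(2/3)*a) + C3*airybi(2^(2/3)*a), a)


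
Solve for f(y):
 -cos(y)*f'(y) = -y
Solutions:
 f(y) = C1 + Integral(y/cos(y), y)


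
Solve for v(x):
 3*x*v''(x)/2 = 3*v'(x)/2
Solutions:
 v(x) = C1 + C2*x^2


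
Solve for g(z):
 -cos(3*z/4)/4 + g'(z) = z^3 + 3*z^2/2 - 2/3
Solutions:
 g(z) = C1 + z^4/4 + z^3/2 - 2*z/3 + sin(3*z/4)/3


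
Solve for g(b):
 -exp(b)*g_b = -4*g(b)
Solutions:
 g(b) = C1*exp(-4*exp(-b))


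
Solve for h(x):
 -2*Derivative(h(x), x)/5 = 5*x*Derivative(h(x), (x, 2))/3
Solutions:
 h(x) = C1 + C2*x^(19/25)


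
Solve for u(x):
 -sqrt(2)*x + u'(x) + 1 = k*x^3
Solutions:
 u(x) = C1 + k*x^4/4 + sqrt(2)*x^2/2 - x


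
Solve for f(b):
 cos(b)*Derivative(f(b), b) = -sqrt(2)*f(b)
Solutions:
 f(b) = C1*(sin(b) - 1)^(sqrt(2)/2)/(sin(b) + 1)^(sqrt(2)/2)


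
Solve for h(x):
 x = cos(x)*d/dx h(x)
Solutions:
 h(x) = C1 + Integral(x/cos(x), x)


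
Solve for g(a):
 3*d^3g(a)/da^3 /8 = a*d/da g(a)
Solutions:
 g(a) = C1 + Integral(C2*airyai(2*3^(2/3)*a/3) + C3*airybi(2*3^(2/3)*a/3), a)


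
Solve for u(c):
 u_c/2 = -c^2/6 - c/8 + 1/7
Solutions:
 u(c) = C1 - c^3/9 - c^2/8 + 2*c/7


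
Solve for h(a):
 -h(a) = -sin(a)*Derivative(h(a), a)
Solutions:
 h(a) = C1*sqrt(cos(a) - 1)/sqrt(cos(a) + 1)


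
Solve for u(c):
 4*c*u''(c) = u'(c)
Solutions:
 u(c) = C1 + C2*c^(5/4)


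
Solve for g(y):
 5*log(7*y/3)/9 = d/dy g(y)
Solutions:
 g(y) = C1 + 5*y*log(y)/9 - 5*y*log(3)/9 - 5*y/9 + 5*y*log(7)/9


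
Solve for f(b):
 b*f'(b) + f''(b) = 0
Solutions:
 f(b) = C1 + C2*erf(sqrt(2)*b/2)


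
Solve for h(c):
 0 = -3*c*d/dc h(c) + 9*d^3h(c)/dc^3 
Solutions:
 h(c) = C1 + Integral(C2*airyai(3^(2/3)*c/3) + C3*airybi(3^(2/3)*c/3), c)


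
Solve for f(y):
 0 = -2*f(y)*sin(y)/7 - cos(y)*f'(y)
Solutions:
 f(y) = C1*cos(y)^(2/7)


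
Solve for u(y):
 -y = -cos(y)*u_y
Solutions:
 u(y) = C1 + Integral(y/cos(y), y)


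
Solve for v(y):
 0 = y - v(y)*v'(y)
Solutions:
 v(y) = -sqrt(C1 + y^2)
 v(y) = sqrt(C1 + y^2)


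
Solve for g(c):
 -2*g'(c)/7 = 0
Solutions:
 g(c) = C1


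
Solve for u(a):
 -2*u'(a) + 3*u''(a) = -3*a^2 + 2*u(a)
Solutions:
 u(a) = C1*exp(a*(1 - sqrt(7))/3) + C2*exp(a*(1 + sqrt(7))/3) + 3*a^2/2 - 3*a + 15/2


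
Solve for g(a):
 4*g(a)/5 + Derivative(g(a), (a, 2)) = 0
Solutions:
 g(a) = C1*sin(2*sqrt(5)*a/5) + C2*cos(2*sqrt(5)*a/5)


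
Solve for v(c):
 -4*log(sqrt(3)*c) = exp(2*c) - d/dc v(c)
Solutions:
 v(c) = C1 + 4*c*log(c) + 2*c*(-2 + log(3)) + exp(2*c)/2


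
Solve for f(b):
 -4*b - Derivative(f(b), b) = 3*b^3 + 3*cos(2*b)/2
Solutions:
 f(b) = C1 - 3*b^4/4 - 2*b^2 - 3*sin(2*b)/4


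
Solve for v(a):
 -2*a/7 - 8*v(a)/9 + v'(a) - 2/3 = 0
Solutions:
 v(a) = C1*exp(8*a/9) - 9*a/28 - 249/224


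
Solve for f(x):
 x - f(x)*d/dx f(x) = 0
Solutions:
 f(x) = -sqrt(C1 + x^2)
 f(x) = sqrt(C1 + x^2)


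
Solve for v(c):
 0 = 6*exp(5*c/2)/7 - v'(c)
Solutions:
 v(c) = C1 + 12*exp(5*c/2)/35


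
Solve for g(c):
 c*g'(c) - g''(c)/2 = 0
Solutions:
 g(c) = C1 + C2*erfi(c)


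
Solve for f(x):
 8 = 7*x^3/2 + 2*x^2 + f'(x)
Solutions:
 f(x) = C1 - 7*x^4/8 - 2*x^3/3 + 8*x


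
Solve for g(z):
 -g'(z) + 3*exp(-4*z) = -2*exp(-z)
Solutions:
 g(z) = C1 - 2*exp(-z) - 3*exp(-4*z)/4


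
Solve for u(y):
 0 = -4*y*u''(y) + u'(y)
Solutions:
 u(y) = C1 + C2*y^(5/4)


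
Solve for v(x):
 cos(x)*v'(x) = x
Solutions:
 v(x) = C1 + Integral(x/cos(x), x)


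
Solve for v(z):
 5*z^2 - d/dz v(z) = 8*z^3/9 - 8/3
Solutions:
 v(z) = C1 - 2*z^4/9 + 5*z^3/3 + 8*z/3


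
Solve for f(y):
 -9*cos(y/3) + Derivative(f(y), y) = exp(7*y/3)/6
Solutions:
 f(y) = C1 + exp(7*y/3)/14 + 27*sin(y/3)


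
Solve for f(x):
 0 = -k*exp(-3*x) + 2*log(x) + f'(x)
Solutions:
 f(x) = C1 - k*exp(-3*x)/3 - 2*x*log(x) + 2*x


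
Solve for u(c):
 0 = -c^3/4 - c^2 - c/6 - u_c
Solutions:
 u(c) = C1 - c^4/16 - c^3/3 - c^2/12


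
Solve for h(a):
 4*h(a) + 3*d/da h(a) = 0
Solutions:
 h(a) = C1*exp(-4*a/3)


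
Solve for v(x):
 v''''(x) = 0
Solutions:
 v(x) = C1 + C2*x + C3*x^2 + C4*x^3


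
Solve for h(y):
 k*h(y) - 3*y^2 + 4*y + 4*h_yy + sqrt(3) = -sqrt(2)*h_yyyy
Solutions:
 h(y) = C1*exp(-2^(1/4)*y*sqrt(-sqrt(-sqrt(2)*k + 4)/2 - 1)) + C2*exp(2^(1/4)*y*sqrt(-sqrt(-sqrt(2)*k + 4)/2 - 1)) + C3*exp(-2^(1/4)*y*sqrt(sqrt(-sqrt(2)*k + 4)/2 - 1)) + C4*exp(2^(1/4)*y*sqrt(sqrt(-sqrt(2)*k + 4)/2 - 1)) + 3*y^2/k - 4*y/k - sqrt(3)/k - 24/k^2


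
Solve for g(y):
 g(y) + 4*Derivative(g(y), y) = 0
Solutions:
 g(y) = C1*exp(-y/4)


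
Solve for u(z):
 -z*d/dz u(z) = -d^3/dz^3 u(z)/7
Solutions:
 u(z) = C1 + Integral(C2*airyai(7^(1/3)*z) + C3*airybi(7^(1/3)*z), z)


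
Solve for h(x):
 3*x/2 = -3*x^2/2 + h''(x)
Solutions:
 h(x) = C1 + C2*x + x^4/8 + x^3/4


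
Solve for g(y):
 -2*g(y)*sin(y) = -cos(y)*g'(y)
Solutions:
 g(y) = C1/cos(y)^2


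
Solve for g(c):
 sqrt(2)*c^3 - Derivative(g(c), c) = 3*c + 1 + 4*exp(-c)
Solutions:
 g(c) = C1 + sqrt(2)*c^4/4 - 3*c^2/2 - c + 4*exp(-c)


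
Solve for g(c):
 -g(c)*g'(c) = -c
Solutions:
 g(c) = -sqrt(C1 + c^2)
 g(c) = sqrt(C1 + c^2)


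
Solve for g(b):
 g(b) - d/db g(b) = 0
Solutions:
 g(b) = C1*exp(b)


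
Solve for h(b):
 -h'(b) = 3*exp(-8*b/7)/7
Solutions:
 h(b) = C1 + 3*exp(-8*b/7)/8


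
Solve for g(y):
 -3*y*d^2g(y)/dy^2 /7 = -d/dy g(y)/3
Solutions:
 g(y) = C1 + C2*y^(16/9)


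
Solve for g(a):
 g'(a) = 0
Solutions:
 g(a) = C1


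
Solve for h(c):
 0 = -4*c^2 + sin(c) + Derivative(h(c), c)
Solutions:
 h(c) = C1 + 4*c^3/3 + cos(c)


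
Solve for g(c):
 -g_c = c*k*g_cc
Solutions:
 g(c) = C1 + c^(((re(k) - 1)*re(k) + im(k)^2)/(re(k)^2 + im(k)^2))*(C2*sin(log(c)*Abs(im(k))/(re(k)^2 + im(k)^2)) + C3*cos(log(c)*im(k)/(re(k)^2 + im(k)^2)))


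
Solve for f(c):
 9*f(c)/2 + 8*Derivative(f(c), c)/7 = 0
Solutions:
 f(c) = C1*exp(-63*c/16)


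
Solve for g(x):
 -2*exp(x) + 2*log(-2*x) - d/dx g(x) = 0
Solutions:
 g(x) = C1 + 2*x*log(-x) + 2*x*(-1 + log(2)) - 2*exp(x)


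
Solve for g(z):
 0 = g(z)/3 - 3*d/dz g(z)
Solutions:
 g(z) = C1*exp(z/9)


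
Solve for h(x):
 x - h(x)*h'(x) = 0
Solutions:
 h(x) = -sqrt(C1 + x^2)
 h(x) = sqrt(C1 + x^2)


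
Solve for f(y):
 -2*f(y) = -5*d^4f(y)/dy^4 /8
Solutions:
 f(y) = C1*exp(-2*5^(3/4)*y/5) + C2*exp(2*5^(3/4)*y/5) + C3*sin(2*5^(3/4)*y/5) + C4*cos(2*5^(3/4)*y/5)


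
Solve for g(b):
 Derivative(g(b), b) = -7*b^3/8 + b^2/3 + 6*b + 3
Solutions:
 g(b) = C1 - 7*b^4/32 + b^3/9 + 3*b^2 + 3*b


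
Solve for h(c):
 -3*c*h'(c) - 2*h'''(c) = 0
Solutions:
 h(c) = C1 + Integral(C2*airyai(-2^(2/3)*3^(1/3)*c/2) + C3*airybi(-2^(2/3)*3^(1/3)*c/2), c)


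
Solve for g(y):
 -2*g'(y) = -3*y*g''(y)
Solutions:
 g(y) = C1 + C2*y^(5/3)


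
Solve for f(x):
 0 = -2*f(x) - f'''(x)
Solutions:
 f(x) = C3*exp(-2^(1/3)*x) + (C1*sin(2^(1/3)*sqrt(3)*x/2) + C2*cos(2^(1/3)*sqrt(3)*x/2))*exp(2^(1/3)*x/2)


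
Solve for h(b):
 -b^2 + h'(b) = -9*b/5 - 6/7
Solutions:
 h(b) = C1 + b^3/3 - 9*b^2/10 - 6*b/7


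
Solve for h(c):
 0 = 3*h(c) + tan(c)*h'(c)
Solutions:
 h(c) = C1/sin(c)^3


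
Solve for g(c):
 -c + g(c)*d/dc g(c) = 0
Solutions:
 g(c) = -sqrt(C1 + c^2)
 g(c) = sqrt(C1 + c^2)


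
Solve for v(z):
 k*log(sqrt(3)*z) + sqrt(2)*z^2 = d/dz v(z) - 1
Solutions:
 v(z) = C1 + k*z*log(z) - k*z + k*z*log(3)/2 + sqrt(2)*z^3/3 + z


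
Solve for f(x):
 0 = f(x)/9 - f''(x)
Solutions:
 f(x) = C1*exp(-x/3) + C2*exp(x/3)


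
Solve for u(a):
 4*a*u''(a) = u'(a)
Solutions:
 u(a) = C1 + C2*a^(5/4)


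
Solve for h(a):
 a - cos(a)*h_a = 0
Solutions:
 h(a) = C1 + Integral(a/cos(a), a)


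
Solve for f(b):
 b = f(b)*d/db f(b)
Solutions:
 f(b) = -sqrt(C1 + b^2)
 f(b) = sqrt(C1 + b^2)


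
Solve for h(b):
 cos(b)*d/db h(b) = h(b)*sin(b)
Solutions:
 h(b) = C1/cos(b)


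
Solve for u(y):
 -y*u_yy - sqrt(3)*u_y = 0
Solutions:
 u(y) = C1 + C2*y^(1 - sqrt(3))


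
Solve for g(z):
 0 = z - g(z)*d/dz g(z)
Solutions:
 g(z) = -sqrt(C1 + z^2)
 g(z) = sqrt(C1 + z^2)


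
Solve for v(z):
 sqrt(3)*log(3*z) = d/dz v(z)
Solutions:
 v(z) = C1 + sqrt(3)*z*log(z) - sqrt(3)*z + sqrt(3)*z*log(3)


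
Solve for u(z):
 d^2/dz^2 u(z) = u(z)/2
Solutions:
 u(z) = C1*exp(-sqrt(2)*z/2) + C2*exp(sqrt(2)*z/2)


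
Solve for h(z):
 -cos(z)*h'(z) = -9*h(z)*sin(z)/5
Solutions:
 h(z) = C1/cos(z)^(9/5)


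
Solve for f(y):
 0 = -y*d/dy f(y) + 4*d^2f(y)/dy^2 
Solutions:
 f(y) = C1 + C2*erfi(sqrt(2)*y/4)


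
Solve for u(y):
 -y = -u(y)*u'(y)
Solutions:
 u(y) = -sqrt(C1 + y^2)
 u(y) = sqrt(C1 + y^2)


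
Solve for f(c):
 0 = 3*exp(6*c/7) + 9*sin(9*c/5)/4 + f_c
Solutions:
 f(c) = C1 - 7*exp(6*c/7)/2 + 5*cos(9*c/5)/4


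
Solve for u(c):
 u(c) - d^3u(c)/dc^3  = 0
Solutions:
 u(c) = C3*exp(c) + (C1*sin(sqrt(3)*c/2) + C2*cos(sqrt(3)*c/2))*exp(-c/2)


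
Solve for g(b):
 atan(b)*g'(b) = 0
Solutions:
 g(b) = C1


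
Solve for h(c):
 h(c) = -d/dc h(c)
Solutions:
 h(c) = C1*exp(-c)


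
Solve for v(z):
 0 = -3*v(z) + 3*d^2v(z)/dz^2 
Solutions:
 v(z) = C1*exp(-z) + C2*exp(z)


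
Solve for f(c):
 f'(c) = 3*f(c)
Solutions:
 f(c) = C1*exp(3*c)


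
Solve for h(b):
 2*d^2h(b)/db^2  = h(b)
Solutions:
 h(b) = C1*exp(-sqrt(2)*b/2) + C2*exp(sqrt(2)*b/2)


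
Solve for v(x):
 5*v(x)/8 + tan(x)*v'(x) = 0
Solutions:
 v(x) = C1/sin(x)^(5/8)


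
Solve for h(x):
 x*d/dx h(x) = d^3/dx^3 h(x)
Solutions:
 h(x) = C1 + Integral(C2*airyai(x) + C3*airybi(x), x)


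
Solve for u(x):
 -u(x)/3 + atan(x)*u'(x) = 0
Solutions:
 u(x) = C1*exp(Integral(1/atan(x), x)/3)


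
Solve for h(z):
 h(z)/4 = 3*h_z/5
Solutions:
 h(z) = C1*exp(5*z/12)


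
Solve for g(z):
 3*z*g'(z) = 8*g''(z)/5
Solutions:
 g(z) = C1 + C2*erfi(sqrt(15)*z/4)


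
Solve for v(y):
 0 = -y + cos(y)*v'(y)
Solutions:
 v(y) = C1 + Integral(y/cos(y), y)


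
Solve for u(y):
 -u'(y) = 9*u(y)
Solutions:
 u(y) = C1*exp(-9*y)


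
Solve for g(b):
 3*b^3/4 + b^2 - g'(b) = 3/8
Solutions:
 g(b) = C1 + 3*b^4/16 + b^3/3 - 3*b/8


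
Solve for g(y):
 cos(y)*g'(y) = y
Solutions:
 g(y) = C1 + Integral(y/cos(y), y)


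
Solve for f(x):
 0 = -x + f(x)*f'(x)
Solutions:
 f(x) = -sqrt(C1 + x^2)
 f(x) = sqrt(C1 + x^2)
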